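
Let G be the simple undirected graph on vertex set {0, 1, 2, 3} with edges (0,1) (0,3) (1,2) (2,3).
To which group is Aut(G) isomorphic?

the hyperoctahedral group B_2

G is 2-regular and bipartite on 2^2 = 4 vertices with girth 4; it is the hypercube graph Q_2. The symmetry group of the 2-cube is the hyperoctahedral group B_2 = Z_2 ≀ S_2, of order 2^2·2! = 8.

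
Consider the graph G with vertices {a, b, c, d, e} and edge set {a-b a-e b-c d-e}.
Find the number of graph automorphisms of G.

The degree sequence is [2, 2, 1, 1, 2]; the two degree-1 vertices c and d are the ends of a path, so G = P_5. A path has exactly one nontrivial symmetry — reversal — giving Aut(G) of order 2.

2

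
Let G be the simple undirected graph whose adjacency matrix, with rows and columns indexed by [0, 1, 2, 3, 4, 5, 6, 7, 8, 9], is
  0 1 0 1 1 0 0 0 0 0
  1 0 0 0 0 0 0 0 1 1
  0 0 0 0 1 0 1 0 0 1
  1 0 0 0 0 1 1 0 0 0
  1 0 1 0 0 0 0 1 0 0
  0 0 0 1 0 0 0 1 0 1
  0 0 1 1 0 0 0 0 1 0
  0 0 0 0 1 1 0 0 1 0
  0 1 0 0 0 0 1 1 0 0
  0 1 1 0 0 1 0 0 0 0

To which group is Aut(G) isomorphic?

G is 3-regular on 10 vertices with no triangles and no 4-cycles (girth 5): this is the Petersen graph. It is a classical fact that the Petersen graph has automorphism group S_5 (order 120), arising from its description as the Kneser graph K(5,2).

S_5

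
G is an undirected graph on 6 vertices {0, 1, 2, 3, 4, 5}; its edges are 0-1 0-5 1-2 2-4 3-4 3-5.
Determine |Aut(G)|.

12

G is 2-regular and connected on 6 vertices, i.e. the cycle C_6. C_6 has 6 rotations and 6 reflections, so Aut(C_6) ≅ D_6 of order 12.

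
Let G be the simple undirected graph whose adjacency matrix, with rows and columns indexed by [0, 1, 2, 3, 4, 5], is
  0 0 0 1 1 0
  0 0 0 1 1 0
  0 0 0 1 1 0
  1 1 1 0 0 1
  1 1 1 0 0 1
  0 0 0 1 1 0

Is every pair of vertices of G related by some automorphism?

No

Automorphisms preserve degree, but G has vertices of degree 2 and vertices of degree 4; no automorphism maps one to the other, so G is not vertex-transitive.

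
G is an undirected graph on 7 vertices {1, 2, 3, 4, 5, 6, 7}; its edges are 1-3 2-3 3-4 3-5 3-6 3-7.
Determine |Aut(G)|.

Vertex 3 has degree 6 and every other vertex has degree 1, so G is the star K_{1,6} with centre 3. Any automorphism fixes the centre and permutes the 6 leaves freely, so Aut(G) ≅ S_6 of order 6! = 720.

720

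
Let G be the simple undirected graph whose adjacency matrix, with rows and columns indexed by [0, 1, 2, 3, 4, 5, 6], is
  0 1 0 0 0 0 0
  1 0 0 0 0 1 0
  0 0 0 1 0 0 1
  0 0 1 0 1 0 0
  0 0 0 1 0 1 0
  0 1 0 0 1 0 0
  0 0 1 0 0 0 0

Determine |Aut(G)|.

The degree sequence is [1, 2, 2, 2, 2, 2, 1]; the two degree-1 vertices 0 and 6 are the ends of a path, so G = P_7. A path has exactly one nontrivial symmetry — reversal — giving Aut(G) of order 2.

2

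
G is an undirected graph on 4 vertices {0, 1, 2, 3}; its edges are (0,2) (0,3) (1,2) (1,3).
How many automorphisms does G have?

8

G is 2-regular and bipartite with parts {0, 1} and {2, 3} (each part is independent and every cross-pair is an edge), so G = K_{2,2}. Aut(K_{2,2}) is the wreath product S_2 ≀ Z_2: permute within each part, then optionally swap the parts; |Aut| = 2·(2!)² = 8.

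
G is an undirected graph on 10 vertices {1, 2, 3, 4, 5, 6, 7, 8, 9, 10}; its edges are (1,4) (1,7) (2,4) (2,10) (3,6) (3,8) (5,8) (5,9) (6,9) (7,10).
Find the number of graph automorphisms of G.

200

G has two connected components, {1, 2, 4, 7, 10} and {3, 5, 6, 8, 9}; each is 2-regular, so G = C_5 ⊔ C_5. Aut of a disjoint union of two copies of C_5 is the wreath product D_5 ≀ Z_2, of order 2·10² = 200.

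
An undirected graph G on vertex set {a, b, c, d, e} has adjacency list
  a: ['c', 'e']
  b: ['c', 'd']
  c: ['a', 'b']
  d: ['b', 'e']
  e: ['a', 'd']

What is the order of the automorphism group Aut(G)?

G is 2-regular and connected on 5 vertices, i.e. the cycle C_5. C_5 has 5 rotations and 5 reflections, so Aut(C_5) ≅ D_5 of order 10.

10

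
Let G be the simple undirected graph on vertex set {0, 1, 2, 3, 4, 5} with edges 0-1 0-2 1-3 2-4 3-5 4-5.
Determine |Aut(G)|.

G is 2-regular and connected on 6 vertices, i.e. the cycle C_6. The automorphisms of the 6-cycle are exactly the symmetries of a regular 6-gon: the dihedral group D_6, |D_6| = 12.

12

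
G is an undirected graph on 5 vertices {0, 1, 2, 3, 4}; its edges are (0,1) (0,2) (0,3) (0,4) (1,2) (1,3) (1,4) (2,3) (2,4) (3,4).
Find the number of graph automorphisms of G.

120

Every vertex has degree 4, so G is the complete graph K_5. Any permutation of the 5 vertices preserves K_5, so Aut(K_5) = S_5 of order 5! = 120.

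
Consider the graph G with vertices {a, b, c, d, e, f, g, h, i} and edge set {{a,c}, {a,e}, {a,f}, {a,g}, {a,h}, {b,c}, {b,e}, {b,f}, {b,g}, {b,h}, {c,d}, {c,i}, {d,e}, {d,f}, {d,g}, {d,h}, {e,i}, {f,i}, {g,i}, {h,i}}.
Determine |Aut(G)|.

2880

The vertices split by degree into {a, b, d, i} (degree 5) and {c, e, f, g, h} (degree 4); every edge runs between the two parts, so G is the complete bipartite graph K_{4,5}. Automorphisms preserve the bipartition setwise (since the parts differ in size) and act as S_5 × S_4 within it; |Aut| = 2880.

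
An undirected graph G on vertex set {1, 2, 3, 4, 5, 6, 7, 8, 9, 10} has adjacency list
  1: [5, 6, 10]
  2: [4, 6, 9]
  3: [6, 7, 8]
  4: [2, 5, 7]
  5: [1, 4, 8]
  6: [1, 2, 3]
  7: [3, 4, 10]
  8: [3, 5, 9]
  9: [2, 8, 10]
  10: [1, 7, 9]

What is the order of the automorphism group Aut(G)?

G is 3-regular on 10 vertices with no triangles and no 4-cycles (girth 5): this is the Petersen graph. It is a classical fact that the Petersen graph has automorphism group S_5 (order 120), arising from its description as the Kneser graph K(5,2).

120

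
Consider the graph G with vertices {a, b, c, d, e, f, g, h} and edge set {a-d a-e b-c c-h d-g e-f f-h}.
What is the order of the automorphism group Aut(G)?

2

The degree sequence is [2, 1, 2, 2, 2, 2, 1, 2]; the two degree-1 vertices b and g are the ends of a path, so G = P_8. The only nontrivial automorphism of a path is the end-to-end reflection, so Aut(G) ≅ Z_2.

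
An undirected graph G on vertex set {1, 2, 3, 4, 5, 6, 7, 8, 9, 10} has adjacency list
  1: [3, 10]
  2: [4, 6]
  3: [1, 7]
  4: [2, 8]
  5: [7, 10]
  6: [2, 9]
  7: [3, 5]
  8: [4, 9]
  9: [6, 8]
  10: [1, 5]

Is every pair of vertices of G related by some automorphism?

Yes

G has two connected components, {1, 3, 5, 7, 10} and {2, 4, 6, 8, 9}; each is 2-regular, so G = C_5 ⊔ C_5. Aut of a disjoint union of two copies of C_5 is the wreath product D_5 ≀ Z_2, of order 2·10² = 200. Under this action every vertex can be carried to every other, so G is vertex-transitive.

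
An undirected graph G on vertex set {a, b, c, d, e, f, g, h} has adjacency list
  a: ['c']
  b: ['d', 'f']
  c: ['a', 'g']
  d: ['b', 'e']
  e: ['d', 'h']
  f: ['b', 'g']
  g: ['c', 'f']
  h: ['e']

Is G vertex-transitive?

Automorphisms preserve degree, but G has vertices of degree 1 and vertices of degree 2; no automorphism maps one to the other, so G is not vertex-transitive.

No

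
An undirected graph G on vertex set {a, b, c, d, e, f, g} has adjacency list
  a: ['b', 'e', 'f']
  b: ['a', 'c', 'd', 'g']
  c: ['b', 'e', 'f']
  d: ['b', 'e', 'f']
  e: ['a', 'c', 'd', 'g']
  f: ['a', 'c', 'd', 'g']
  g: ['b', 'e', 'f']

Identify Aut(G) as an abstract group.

S_4 × S_3

The vertices split by degree into {b, e, f} (degree 4) and {a, c, d, g} (degree 3); every edge runs between the two parts, so G is the complete bipartite graph K_{3,4}. Automorphisms preserve the bipartition setwise (since the parts differ in size) and act as S_4 × S_3 within it; |Aut| = 144.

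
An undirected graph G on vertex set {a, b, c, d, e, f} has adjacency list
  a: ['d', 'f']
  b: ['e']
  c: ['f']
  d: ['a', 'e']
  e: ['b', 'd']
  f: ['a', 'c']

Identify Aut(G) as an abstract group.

The degree sequence is [2, 1, 1, 2, 2, 2]; the two degree-1 vertices b and c are the ends of a path, so G = P_6. A path has exactly one nontrivial symmetry — reversal — giving Aut(G) of order 2.

C_2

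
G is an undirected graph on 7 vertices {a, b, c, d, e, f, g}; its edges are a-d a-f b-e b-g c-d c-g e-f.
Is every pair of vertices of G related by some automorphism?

Every vertex has degree 2 and the graph is connected, so G is the 7-cycle C_7. C_7 has 7 rotations and 7 reflections, so Aut(C_7) ≅ D_7 of order 14. Under this action every vertex can be carried to every other, so G is vertex-transitive.

Yes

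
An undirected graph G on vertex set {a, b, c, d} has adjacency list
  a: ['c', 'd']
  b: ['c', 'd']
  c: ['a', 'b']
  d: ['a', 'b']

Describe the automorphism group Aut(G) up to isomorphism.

G is 2-regular and connected on 4 vertices, i.e. the cycle C_4. The automorphisms of the 4-cycle are exactly the symmetries of a regular 4-gon: the dihedral group D_4, |D_4| = 8.

D_4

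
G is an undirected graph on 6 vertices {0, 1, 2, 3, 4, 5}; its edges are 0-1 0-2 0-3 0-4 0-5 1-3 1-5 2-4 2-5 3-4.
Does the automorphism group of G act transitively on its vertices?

No

Vertex 0 is the only vertex of degree 5, so every automorphism fixes it; G is not vertex-transitive.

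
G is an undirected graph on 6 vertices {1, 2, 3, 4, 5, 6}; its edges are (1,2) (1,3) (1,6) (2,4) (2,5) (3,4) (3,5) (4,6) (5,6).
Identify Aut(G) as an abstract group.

(S_3 × S_3) ⋊ Z_2

G is 3-regular and bipartite with parts {1, 4, 5} and {2, 3, 6} (each part is independent and every cross-pair is an edge), so G = K_{3,3}. Each part can be permuted independently (S_3 × S_3) and the two equal-size parts can also be swapped, giving (S_3 × S_3) ⋊ Z_2 of order 2·(3!)² = 72.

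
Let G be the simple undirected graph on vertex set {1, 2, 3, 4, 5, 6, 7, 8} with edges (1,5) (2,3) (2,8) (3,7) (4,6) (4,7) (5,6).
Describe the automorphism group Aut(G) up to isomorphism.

The degree sequence is [1, 2, 2, 2, 2, 2, 2, 1]; the two degree-1 vertices 1 and 8 are the ends of a path, so G = P_8. The only nontrivial automorphism of a path is the end-to-end reflection, so Aut(G) ≅ Z_2.

Z_2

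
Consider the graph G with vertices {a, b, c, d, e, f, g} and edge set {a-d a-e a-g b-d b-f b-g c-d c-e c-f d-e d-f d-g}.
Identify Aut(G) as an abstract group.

Vertex d is the unique vertex of degree 6; the remaining 6 vertices each have degree 3 and induce a cycle, so G is the wheel on 7 vertices with hub d. With the hub fixed, the remaining symmetry is that of the rim cycle C_6, giving the dihedral group D_6.

the dihedral group of order 12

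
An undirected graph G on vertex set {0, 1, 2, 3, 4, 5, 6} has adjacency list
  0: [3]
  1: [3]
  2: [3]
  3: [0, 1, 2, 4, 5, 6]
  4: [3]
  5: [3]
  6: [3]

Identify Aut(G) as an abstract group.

Vertex 3 has degree 6 and every other vertex has degree 1, so G is the star K_{1,6} with centre 3. Any automorphism fixes the centre and permutes the 6 leaves freely, so Aut(G) ≅ S_6 of order 6! = 720.

S_6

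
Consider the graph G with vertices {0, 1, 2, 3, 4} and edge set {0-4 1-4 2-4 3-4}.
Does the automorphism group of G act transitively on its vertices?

Vertex 4 is the only vertex of degree 4, so every automorphism fixes it; G is not vertex-transitive.

No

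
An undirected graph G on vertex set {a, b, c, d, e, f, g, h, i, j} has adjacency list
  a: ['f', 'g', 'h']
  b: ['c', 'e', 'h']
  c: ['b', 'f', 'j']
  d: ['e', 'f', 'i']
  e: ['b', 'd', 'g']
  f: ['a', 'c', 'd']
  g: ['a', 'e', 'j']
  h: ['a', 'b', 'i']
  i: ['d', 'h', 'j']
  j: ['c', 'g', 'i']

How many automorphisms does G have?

120

G is 3-regular on 10 vertices with no triangles and no 4-cycles (girth 5): this is the Petersen graph. Viewing the Petersen graph as the Kneser graph K(5,2) — vertices are 2-subsets of {1,…,5}, edges join disjoint pairs — its automorphisms are exactly the permutations of the 5-element set, so Aut ≅ S_5 of order 120.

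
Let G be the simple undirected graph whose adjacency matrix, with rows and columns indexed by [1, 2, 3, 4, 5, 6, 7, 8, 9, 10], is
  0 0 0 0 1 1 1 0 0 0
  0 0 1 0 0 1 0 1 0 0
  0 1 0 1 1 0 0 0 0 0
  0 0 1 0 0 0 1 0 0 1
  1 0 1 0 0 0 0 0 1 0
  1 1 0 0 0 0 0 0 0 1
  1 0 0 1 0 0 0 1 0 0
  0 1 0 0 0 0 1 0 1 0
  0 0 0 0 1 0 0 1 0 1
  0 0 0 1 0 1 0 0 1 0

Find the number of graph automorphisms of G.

120

G is 3-regular on 10 vertices with no triangles and no 4-cycles (girth 5): this is the Petersen graph. It is a classical fact that the Petersen graph has automorphism group S_5 (order 120), arising from its description as the Kneser graph K(5,2).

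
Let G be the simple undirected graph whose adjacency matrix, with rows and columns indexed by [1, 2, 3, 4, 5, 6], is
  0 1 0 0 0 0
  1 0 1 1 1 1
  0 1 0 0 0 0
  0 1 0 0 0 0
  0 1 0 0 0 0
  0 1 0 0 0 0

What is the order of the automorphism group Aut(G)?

Vertex 2 has degree 5 and every other vertex has degree 1, so G is the star K_{1,5} with centre 2. The 5 leaves are pairwise interchangeable while the centre is fixed, giving Aut(G) = S_5.

120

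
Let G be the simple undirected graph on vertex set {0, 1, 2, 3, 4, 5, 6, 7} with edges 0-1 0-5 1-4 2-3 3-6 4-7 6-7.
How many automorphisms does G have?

The degree sequence is [2, 2, 1, 2, 2, 1, 2, 2]; the two degree-1 vertices 2 and 5 are the ends of a path, so G = P_8. A path has exactly one nontrivial symmetry — reversal — giving Aut(G) of order 2.

2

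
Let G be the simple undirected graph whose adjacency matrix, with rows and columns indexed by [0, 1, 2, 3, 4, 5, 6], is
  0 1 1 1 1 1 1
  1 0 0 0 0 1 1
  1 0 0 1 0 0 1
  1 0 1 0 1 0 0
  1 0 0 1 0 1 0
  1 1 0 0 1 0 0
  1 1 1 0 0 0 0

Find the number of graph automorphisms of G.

12

Vertex 0 is the unique vertex of degree 6; the remaining 6 vertices each have degree 3 and induce a cycle, so G is the wheel on 7 vertices with hub 0. Every automorphism fixes the hub and acts on the rim 6-cycle, so Aut(G) ≅ Aut(C_6) = D_6 of order 12.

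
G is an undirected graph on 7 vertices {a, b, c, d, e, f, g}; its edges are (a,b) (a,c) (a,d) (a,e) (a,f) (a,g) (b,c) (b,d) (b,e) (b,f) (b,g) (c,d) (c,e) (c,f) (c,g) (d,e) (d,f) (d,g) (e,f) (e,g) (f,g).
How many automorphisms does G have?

5040

All 7 vertices are pairwise adjacent: G = K_7. Any permutation of the 7 vertices preserves K_7, so Aut(K_7) = S_7 of order 7! = 5040.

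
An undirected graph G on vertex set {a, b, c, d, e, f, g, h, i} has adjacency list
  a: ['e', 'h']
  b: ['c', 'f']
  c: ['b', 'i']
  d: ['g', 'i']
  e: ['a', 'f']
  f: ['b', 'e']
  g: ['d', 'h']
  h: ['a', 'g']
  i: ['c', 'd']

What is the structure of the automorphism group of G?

Every vertex has degree 2 and the graph is connected, so G is the 9-cycle C_9. The automorphisms of the 9-cycle are exactly the symmetries of a regular 9-gon: the dihedral group D_9, |D_9| = 18.

D_9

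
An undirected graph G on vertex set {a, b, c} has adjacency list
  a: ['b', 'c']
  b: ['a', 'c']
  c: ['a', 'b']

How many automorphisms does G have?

6

Every vertex has degree 2, so G is the complete graph K_3. Any permutation of the 3 vertices preserves K_3, so Aut(K_3) = S_3 of order 3! = 6.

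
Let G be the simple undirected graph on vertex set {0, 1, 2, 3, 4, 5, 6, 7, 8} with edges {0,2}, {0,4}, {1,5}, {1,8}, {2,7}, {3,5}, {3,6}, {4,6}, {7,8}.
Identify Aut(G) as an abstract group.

G is 2-regular and connected on 9 vertices, i.e. the cycle C_9. C_9 has 9 rotations and 9 reflections, so Aut(C_9) ≅ D_9 of order 18.

the dihedral group of order 18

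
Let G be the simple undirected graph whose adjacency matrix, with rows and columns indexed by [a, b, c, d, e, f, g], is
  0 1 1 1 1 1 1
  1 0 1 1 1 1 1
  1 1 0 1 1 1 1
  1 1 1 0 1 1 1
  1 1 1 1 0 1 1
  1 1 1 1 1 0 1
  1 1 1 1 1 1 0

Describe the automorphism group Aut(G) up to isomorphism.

S_7

All 7 vertices are pairwise adjacent: G = K_7. Any permutation of the 7 vertices preserves K_7, so Aut(K_7) = S_7 of order 7! = 5040.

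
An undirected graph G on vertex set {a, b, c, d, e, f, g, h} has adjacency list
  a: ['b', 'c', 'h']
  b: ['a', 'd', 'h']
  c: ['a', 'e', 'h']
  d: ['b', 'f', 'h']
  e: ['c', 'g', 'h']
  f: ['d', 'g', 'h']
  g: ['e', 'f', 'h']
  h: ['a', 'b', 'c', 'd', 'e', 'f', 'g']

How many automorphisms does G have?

14

Vertex h is the unique vertex of degree 7; the remaining 7 vertices each have degree 3 and induce a cycle, so G is the wheel on 8 vertices with hub h. Every automorphism fixes the hub and acts on the rim 7-cycle, so Aut(G) ≅ Aut(C_7) = D_7 of order 14.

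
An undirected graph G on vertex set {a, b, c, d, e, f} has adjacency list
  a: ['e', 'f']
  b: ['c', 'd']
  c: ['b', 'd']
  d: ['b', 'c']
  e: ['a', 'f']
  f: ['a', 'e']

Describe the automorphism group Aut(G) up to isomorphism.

(D_3 × D_3) ⋊ Z_2

G has two connected components, {b, c, d} and {a, e, f}; each is 2-regular, so G = C_3 ⊔ C_3. With two isomorphic components, Aut(G) = Aut(C_3) ≀ S_2 = (D_3 × D_3) ⋊ Z_2: permute each cycle by D_3, then optionally swap the two cycles. Order 2·(2·3)² = 72.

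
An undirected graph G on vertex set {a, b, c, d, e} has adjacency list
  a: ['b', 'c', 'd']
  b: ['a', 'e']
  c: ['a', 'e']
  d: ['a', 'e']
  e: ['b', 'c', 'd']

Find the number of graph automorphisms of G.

12

The vertices split by degree into {a, e} (degree 3) and {b, c, d} (degree 2); every edge runs between the two parts, so G is the complete bipartite graph K_{2,3}. The parts have unequal sizes, so no automorphism swaps them; each part is permuted independently, giving S_2 × S_3 of order 2!·3! = 12.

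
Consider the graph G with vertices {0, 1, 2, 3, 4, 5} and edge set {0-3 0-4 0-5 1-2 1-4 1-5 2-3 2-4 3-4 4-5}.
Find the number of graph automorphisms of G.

Vertex 4 is the unique vertex of degree 5; the remaining 5 vertices each have degree 3 and induce a cycle, so G is the wheel on 6 vertices with hub 4. With the hub fixed, the remaining symmetry is that of the rim cycle C_5, giving the dihedral group D_5.

10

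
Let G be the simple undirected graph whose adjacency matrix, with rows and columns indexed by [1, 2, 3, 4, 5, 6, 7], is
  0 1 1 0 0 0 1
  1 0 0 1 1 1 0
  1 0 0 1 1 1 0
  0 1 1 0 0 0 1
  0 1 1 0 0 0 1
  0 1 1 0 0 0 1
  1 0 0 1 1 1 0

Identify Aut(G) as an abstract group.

S_4 × S_3

The vertices split by degree into {2, 3, 7} (degree 4) and {1, 4, 5, 6} (degree 3); every edge runs between the two parts, so G is the complete bipartite graph K_{3,4}. The parts have unequal sizes, so no automorphism swaps them; each part is permuted independently, giving S_4 × S_3 of order 4!·3! = 144.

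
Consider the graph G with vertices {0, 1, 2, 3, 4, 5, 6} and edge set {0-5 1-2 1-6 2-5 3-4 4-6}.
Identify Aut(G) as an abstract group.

The degree sequence is [1, 2, 2, 1, 2, 2, 2]; the two degree-1 vertices 0 and 3 are the ends of a path, so G = P_7. The only nontrivial automorphism of a path is the end-to-end reflection, so Aut(G) ≅ Z_2.

C_2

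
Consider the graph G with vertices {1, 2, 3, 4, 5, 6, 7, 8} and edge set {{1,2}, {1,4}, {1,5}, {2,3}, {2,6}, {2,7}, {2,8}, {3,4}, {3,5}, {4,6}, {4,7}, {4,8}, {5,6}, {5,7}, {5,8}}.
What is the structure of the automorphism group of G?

The vertices split by degree into {2, 4, 5} (degree 5) and {1, 3, 6, 7, 8} (degree 3); every edge runs between the two parts, so G is the complete bipartite graph K_{3,5}. Automorphisms preserve the bipartition setwise (since the parts differ in size) and act as S_3 × S_5 within it; |Aut| = 720.

S_3 × S_5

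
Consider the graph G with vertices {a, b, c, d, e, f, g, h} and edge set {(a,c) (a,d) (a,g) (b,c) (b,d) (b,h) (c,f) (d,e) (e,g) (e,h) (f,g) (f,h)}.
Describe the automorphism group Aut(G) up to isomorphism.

the hyperoctahedral group B_3

G is 3-regular and bipartite on 2^3 = 8 vertices with girth 4; it is the hypercube graph Q_3. Aut(Q_3) consists of the signed permutations of the 3 coordinate axes: 3! permutations times 2^3 sign flips, so |Aut| = 2^3·3! = 48.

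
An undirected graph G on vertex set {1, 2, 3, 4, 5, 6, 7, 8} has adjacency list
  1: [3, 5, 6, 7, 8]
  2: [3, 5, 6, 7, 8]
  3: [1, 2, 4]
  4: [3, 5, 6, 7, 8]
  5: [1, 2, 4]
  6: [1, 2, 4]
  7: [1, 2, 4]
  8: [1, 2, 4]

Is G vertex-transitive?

Automorphisms preserve degree, but G has vertices of degree 3 and vertices of degree 5; no automorphism maps one to the other, so G is not vertex-transitive.

No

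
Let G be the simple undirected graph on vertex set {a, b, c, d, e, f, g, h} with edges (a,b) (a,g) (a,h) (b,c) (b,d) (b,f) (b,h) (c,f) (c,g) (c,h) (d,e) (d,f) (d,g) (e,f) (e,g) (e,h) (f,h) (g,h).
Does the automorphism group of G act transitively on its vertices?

No

Vertex a is the only vertex of degree 3, so every automorphism fixes it; G is not vertex-transitive.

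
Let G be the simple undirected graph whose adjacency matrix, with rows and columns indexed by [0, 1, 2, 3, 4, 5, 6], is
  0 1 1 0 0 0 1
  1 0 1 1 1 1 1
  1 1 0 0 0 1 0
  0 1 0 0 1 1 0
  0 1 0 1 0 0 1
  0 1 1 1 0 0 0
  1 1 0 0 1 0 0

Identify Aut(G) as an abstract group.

Vertex 1 is the unique vertex of degree 6; the remaining 6 vertices each have degree 3 and induce a cycle, so G is the wheel on 7 vertices with hub 1. Every automorphism fixes the hub and acts on the rim 6-cycle, so Aut(G) ≅ Aut(C_6) = D_6 of order 12.

the dihedral group of order 12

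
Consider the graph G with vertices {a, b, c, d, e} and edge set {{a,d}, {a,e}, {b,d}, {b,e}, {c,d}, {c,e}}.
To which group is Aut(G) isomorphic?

S_3 × S_2

The vertices split by degree into {d, e} (degree 3) and {a, b, c} (degree 2); every edge runs between the two parts, so G is the complete bipartite graph K_{2,3}. Automorphisms preserve the bipartition setwise (since the parts differ in size) and act as S_3 × S_2 within it; |Aut| = 12.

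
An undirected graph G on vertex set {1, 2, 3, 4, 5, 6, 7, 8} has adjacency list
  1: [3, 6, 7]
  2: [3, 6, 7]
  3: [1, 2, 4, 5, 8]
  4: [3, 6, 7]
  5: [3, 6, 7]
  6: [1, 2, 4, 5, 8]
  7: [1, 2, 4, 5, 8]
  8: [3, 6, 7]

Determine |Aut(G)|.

The vertices split by degree into {3, 6, 7} (degree 5) and {1, 2, 4, 5, 8} (degree 3); every edge runs between the two parts, so G is the complete bipartite graph K_{3,5}. Automorphisms preserve the bipartition setwise (since the parts differ in size) and act as S_5 × S_3 within it; |Aut| = 720.

720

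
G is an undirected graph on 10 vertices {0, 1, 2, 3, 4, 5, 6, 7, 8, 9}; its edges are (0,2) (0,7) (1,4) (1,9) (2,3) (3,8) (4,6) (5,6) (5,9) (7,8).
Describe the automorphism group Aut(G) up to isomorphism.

D_5 ≀ Z_2

G has two connected components, {1, 4, 5, 6, 9} and {0, 2, 3, 7, 8}; each is 2-regular, so G = C_5 ⊔ C_5. Aut of a disjoint union of two copies of C_5 is the wreath product D_5 ≀ Z_2, of order 2·10² = 200.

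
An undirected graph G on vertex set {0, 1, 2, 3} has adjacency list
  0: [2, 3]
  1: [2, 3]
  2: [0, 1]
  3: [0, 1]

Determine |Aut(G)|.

8

G is 2-regular and connected on 4 vertices, i.e. the cycle C_4. The automorphisms of the 4-cycle are exactly the symmetries of a regular 4-gon: the dihedral group D_4, |D_4| = 8.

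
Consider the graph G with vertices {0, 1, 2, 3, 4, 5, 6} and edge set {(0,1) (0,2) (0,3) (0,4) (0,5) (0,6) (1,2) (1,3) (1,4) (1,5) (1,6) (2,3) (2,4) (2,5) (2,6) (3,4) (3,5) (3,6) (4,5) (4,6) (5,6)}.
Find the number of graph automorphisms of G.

Every vertex has degree 6, so G is the complete graph K_7. Every bijection on the vertex set is an automorphism of K_7; hence Aut(K_7) ≅ S_7, order 5040.

5040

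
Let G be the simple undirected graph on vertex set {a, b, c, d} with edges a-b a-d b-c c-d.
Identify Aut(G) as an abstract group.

D_4

G is 2-regular and bipartite on 2^2 = 4 vertices with girth 4; it is the hypercube graph Q_2. Aut(Q_2) consists of the signed permutations of the 2 coordinate axes: 2! permutations times 2^2 sign flips, so |Aut| = 2^2·2! = 8.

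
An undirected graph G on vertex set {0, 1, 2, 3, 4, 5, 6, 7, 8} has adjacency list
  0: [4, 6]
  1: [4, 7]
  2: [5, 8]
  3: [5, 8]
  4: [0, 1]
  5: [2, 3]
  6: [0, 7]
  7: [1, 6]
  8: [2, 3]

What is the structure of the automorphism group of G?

G has two connected components, {0, 1, 4, 6, 7} and {2, 3, 5, 8}; each is 2-regular, so G = C_5 ⊔ C_4. No automorphism exchanges components of different sizes, hence Aut(G) is the direct product D_5 × D_4, order 80.

D_5 × D_4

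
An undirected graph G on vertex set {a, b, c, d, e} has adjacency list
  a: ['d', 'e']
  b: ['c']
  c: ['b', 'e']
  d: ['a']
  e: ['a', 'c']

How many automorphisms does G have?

The degree sequence is [2, 1, 2, 1, 2]; the two degree-1 vertices b and d are the ends of a path, so G = P_5. The only nontrivial automorphism of a path is the end-to-end reflection, so Aut(G) ≅ Z_2.

2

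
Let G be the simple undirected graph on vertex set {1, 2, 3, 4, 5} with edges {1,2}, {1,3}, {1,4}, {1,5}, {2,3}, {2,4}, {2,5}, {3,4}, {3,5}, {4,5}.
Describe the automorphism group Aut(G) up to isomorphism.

Every vertex has degree 4, so G is the complete graph K_5. Any permutation of the 5 vertices preserves K_5, so Aut(K_5) = S_5 of order 5! = 120.

S_5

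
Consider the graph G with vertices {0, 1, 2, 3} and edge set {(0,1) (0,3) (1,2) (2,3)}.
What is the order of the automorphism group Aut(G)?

8

G is 2-regular and bipartite on 2^2 = 4 vertices with girth 4; it is the hypercube graph Q_2. Aut(Q_2) consists of the signed permutations of the 2 coordinate axes: 2! permutations times 2^2 sign flips, so |Aut| = 2^2·2! = 8.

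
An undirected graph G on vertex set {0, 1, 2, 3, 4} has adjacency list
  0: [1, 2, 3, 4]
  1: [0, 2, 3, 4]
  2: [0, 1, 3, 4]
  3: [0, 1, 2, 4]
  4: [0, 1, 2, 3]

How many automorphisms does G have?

Every vertex has degree 4, so G is the complete graph K_5. Any permutation of the 5 vertices preserves K_5, so Aut(K_5) = S_5 of order 5! = 120.

120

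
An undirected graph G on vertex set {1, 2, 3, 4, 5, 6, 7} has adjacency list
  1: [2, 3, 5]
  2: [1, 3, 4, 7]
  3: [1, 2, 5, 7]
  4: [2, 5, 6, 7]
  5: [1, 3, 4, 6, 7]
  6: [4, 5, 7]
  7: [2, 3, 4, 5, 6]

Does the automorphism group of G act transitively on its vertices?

Automorphisms preserve degree, but G has vertices of degree 3 and vertices of degree 5; no automorphism maps one to the other, so G is not vertex-transitive.

No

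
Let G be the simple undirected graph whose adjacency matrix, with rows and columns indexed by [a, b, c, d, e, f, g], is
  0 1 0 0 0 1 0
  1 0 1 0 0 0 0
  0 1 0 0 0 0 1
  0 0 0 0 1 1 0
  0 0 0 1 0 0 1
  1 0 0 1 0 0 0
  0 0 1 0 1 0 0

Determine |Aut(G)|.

14

G is 2-regular and connected on 7 vertices, i.e. the cycle C_7. The automorphisms of the 7-cycle are exactly the symmetries of a regular 7-gon: the dihedral group D_7, |D_7| = 14.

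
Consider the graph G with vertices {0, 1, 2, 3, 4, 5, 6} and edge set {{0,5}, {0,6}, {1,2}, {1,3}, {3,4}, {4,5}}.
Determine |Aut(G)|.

2

The degree sequence is [2, 2, 1, 2, 2, 2, 1]; the two degree-1 vertices 2 and 6 are the ends of a path, so G = P_7. The only nontrivial automorphism of a path is the end-to-end reflection, so Aut(G) ≅ Z_2.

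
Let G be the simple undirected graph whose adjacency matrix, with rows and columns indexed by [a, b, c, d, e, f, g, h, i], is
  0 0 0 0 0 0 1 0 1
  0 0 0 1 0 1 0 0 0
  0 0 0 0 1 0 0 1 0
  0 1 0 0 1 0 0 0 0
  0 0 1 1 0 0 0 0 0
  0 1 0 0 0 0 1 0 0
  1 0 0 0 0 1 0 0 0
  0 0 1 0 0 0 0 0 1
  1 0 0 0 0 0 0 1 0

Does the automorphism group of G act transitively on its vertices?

G is 2-regular and connected on 9 vertices, i.e. the cycle C_9. C_9 has 9 rotations and 9 reflections, so Aut(C_9) ≅ D_9 of order 18. This group acts transitively on the 9 vertices.

Yes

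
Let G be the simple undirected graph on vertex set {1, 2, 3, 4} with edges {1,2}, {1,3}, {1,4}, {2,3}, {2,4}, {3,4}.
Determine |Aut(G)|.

24

Every vertex has degree 3, so G is the complete graph K_4. Every bijection on the vertex set is an automorphism of K_4; hence Aut(K_4) ≅ S_4, order 24.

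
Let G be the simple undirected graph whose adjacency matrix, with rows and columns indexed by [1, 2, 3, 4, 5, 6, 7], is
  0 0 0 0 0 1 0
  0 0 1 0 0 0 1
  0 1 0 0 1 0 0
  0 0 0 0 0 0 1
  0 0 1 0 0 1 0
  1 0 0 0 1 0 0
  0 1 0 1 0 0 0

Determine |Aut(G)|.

2

The degree sequence is [1, 2, 2, 1, 2, 2, 2]; the two degree-1 vertices 1 and 4 are the ends of a path, so G = P_7. A path has exactly one nontrivial symmetry — reversal — giving Aut(G) of order 2.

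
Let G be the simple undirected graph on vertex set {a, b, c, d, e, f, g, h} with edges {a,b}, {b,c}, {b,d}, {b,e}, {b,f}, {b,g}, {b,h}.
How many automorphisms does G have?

5040

Vertex b has degree 7 and every other vertex has degree 1, so G is the star K_{1,7} with centre b. The 7 leaves are pairwise interchangeable while the centre is fixed, giving Aut(G) = S_7.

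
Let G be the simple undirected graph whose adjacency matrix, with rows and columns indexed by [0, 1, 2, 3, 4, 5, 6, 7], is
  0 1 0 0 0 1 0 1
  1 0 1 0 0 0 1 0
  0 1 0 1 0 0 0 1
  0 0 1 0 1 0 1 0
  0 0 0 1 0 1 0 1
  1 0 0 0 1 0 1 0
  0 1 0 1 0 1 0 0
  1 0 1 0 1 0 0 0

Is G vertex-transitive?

G is 3-regular and bipartite on 2^3 = 8 vertices with girth 4; it is the hypercube graph Q_3. The symmetry group of the 3-cube is the hyperoctahedral group B_3 = Z_2 ≀ S_3, of order 2^3·3! = 48. This group acts transitively on the 8 vertices.

Yes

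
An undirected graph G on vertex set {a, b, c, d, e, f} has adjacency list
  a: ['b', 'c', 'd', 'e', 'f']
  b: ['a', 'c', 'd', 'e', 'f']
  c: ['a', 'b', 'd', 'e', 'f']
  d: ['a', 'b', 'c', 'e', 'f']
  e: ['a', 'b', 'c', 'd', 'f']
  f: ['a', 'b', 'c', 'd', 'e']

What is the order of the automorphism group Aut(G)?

All 6 vertices are pairwise adjacent: G = K_6. Every bijection on the vertex set is an automorphism of K_6; hence Aut(K_6) ≅ S_6, order 720.

720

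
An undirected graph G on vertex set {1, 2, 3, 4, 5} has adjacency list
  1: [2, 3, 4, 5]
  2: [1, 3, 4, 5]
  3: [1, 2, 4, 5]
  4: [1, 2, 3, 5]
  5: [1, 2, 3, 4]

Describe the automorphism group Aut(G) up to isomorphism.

the symmetric group on 5 letters

All 5 vertices are pairwise adjacent: G = K_5. Any permutation of the 5 vertices preserves K_5, so Aut(K_5) = S_5 of order 5! = 120.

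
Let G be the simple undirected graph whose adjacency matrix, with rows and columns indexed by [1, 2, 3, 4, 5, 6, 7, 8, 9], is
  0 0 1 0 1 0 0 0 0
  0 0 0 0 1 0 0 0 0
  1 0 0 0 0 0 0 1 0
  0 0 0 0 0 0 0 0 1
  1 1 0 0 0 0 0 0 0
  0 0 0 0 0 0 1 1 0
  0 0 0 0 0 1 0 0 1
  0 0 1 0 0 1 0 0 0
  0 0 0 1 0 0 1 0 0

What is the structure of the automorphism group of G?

The degree sequence is [2, 1, 2, 1, 2, 2, 2, 2, 2]; the two degree-1 vertices 2 and 4 are the ends of a path, so G = P_9. A path has exactly one nontrivial symmetry — reversal — giving Aut(G) of order 2.

Z_2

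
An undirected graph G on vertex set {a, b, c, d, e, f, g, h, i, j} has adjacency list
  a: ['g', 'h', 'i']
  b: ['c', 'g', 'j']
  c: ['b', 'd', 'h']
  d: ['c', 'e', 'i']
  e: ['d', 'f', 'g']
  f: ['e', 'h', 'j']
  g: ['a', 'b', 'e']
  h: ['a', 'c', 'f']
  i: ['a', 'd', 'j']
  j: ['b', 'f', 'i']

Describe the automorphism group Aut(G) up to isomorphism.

S_5

G is 3-regular on 10 vertices with no triangles and no 4-cycles (girth 5): this is the Petersen graph. It is a classical fact that the Petersen graph has automorphism group S_5 (order 120), arising from its description as the Kneser graph K(5,2).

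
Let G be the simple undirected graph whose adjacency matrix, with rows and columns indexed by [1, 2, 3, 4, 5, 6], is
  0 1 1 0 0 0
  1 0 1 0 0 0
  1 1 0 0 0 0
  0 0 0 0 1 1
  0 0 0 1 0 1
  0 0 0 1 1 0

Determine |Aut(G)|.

G has two connected components, {4, 5, 6} and {1, 2, 3}; each is 2-regular, so G = C_3 ⊔ C_3. With two isomorphic components, Aut(G) = Aut(C_3) ≀ S_2 = (D_3 × D_3) ⋊ Z_2: permute each cycle by D_3, then optionally swap the two cycles. Order 2·(2·3)² = 72.

72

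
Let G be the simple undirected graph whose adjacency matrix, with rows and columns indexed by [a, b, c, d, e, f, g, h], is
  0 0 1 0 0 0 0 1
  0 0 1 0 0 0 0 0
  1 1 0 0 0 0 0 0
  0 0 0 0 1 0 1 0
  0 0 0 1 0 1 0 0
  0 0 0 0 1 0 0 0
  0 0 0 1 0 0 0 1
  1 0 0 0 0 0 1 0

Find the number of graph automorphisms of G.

The degree sequence is [2, 1, 2, 2, 2, 1, 2, 2]; the two degree-1 vertices b and f are the ends of a path, so G = P_8. The only nontrivial automorphism of a path is the end-to-end reflection, so Aut(G) ≅ Z_2.

2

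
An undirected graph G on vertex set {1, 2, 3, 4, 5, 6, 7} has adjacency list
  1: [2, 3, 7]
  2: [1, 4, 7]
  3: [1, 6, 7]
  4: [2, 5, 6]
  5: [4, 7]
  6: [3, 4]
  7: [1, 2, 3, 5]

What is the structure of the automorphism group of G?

{e}

The degree sequence is [3, 3, 3, 3, 2, 2, 4]. Checking the degree-preserving permutations of the vertex set shows that none except the identity preserves every edge, so Aut(G) is trivial.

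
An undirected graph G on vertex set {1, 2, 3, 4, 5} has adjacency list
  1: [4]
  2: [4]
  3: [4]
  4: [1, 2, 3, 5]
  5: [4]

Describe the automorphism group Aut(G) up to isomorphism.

the symmetric group on 4 letters

Vertex 4 has degree 4 and every other vertex has degree 1, so G is the star K_{1,4} with centre 4. The 4 leaves are pairwise interchangeable while the centre is fixed, giving Aut(G) = S_4.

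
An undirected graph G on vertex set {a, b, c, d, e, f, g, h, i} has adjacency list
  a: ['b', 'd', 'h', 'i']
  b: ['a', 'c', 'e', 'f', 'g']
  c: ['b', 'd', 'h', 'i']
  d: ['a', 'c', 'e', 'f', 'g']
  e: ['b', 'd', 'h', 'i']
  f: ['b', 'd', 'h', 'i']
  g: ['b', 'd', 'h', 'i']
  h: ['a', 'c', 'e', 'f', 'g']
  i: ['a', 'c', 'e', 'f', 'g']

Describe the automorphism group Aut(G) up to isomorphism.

The vertices split by degree into {b, d, h, i} (degree 5) and {a, c, e, f, g} (degree 4); every edge runs between the two parts, so G is the complete bipartite graph K_{4,5}. Automorphisms preserve the bipartition setwise (since the parts differ in size) and act as S_4 × S_5 within it; |Aut| = 2880.

S_4 × S_5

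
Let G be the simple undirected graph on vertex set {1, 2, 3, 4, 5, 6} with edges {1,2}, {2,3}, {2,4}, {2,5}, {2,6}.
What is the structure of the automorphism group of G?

the symmetric group on 5 letters

Vertex 2 has degree 5 and every other vertex has degree 1, so G is the star K_{1,5} with centre 2. Any automorphism fixes the centre and permutes the 5 leaves freely, so Aut(G) ≅ S_5 of order 5! = 120.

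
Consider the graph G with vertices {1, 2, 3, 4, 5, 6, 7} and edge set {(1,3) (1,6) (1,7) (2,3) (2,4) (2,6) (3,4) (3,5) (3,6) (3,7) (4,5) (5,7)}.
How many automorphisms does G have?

12

Vertex 3 is the unique vertex of degree 6; the remaining 6 vertices each have degree 3 and induce a cycle, so G is the wheel on 7 vertices with hub 3. With the hub fixed, the remaining symmetry is that of the rim cycle C_6, giving the dihedral group D_6.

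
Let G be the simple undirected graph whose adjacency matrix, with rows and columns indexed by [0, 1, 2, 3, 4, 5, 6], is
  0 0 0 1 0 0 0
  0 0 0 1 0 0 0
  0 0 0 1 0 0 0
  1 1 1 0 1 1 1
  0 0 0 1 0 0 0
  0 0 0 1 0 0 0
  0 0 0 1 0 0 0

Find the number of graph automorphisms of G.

720

Vertex 3 has degree 6 and every other vertex has degree 1, so G is the star K_{1,6} with centre 3. Any automorphism fixes the centre and permutes the 6 leaves freely, so Aut(G) ≅ S_6 of order 6! = 720.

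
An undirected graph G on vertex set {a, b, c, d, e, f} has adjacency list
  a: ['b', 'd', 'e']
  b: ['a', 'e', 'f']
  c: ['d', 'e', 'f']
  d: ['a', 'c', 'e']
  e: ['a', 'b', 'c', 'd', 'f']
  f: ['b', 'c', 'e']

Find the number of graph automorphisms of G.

Vertex e is the unique vertex of degree 5; the remaining 5 vertices each have degree 3 and induce a cycle, so G is the wheel on 6 vertices with hub e. With the hub fixed, the remaining symmetry is that of the rim cycle C_5, giving the dihedral group D_5.

10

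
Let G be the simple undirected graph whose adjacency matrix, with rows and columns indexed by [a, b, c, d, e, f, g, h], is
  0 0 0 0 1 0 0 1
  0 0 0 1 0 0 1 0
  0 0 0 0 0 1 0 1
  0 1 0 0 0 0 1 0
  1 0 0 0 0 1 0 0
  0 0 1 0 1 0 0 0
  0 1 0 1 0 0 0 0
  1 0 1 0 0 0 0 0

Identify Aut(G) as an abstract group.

D_3 × D_5

G has two connected components, {a, c, e, f, h} and {b, d, g}; each is 2-regular, so G = C_5 ⊔ C_3. No automorphism exchanges components of different sizes, hence Aut(G) is the direct product D_3 × D_5, order 60.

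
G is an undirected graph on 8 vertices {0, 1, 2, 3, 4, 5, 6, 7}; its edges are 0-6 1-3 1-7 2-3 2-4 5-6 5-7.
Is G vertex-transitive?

Automorphisms preserve degree, but G has vertices of degree 1 and vertices of degree 2; no automorphism maps one to the other, so G is not vertex-transitive.

No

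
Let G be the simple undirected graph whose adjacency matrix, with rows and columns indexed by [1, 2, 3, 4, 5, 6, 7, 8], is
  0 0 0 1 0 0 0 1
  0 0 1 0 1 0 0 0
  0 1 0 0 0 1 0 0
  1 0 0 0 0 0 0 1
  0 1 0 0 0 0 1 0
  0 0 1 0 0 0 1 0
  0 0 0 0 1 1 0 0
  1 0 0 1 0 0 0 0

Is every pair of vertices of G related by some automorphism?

G has two connected components, {2, 3, 5, 6, 7} and {1, 4, 8}; each is 2-regular, so G = C_5 ⊔ C_3. The orbit of 1 under Aut(G) is {1, 4, 8}, which does not contain 2, so G is not vertex-transitive.

No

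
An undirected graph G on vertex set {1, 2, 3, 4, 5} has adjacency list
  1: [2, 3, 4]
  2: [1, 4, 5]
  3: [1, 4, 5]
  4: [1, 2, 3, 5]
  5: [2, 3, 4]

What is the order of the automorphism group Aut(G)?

Vertex 4 is the unique vertex of degree 4; the remaining 4 vertices each have degree 3 and induce a cycle, so G is the wheel on 5 vertices with hub 4. With the hub fixed, the remaining symmetry is that of the rim cycle C_4, giving the dihedral group D_4.

8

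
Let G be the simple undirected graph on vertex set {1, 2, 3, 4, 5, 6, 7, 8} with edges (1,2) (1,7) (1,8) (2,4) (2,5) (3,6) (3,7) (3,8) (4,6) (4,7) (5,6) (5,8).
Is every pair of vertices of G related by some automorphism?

Yes

G is 3-regular and bipartite on 2^3 = 8 vertices with girth 4; it is the hypercube graph Q_3. The symmetry group of the 3-cube is the hyperoctahedral group B_3 = Z_2 ≀ S_3, of order 2^3·3! = 48. Under this action every vertex can be carried to every other, so G is vertex-transitive.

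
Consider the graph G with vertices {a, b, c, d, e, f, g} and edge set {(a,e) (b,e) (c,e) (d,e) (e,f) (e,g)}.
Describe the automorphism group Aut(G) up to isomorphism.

the symmetric group on 6 letters

Vertex e has degree 6 and every other vertex has degree 1, so G is the star K_{1,6} with centre e. The 6 leaves are pairwise interchangeable while the centre is fixed, giving Aut(G) = S_6.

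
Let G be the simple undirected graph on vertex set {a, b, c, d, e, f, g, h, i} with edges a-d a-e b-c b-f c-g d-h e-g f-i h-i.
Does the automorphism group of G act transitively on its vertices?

Every vertex has degree 2 and the graph is connected, so G is the 9-cycle C_9. C_9 has 9 rotations and 9 reflections, so Aut(C_9) ≅ D_9 of order 18. Under this action every vertex can be carried to every other, so G is vertex-transitive.

Yes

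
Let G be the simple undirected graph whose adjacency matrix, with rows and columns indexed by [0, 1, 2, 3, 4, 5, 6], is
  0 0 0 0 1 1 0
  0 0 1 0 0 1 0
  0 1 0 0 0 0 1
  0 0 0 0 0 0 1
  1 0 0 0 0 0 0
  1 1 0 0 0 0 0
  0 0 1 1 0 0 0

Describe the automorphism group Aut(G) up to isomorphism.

Z_2

The degree sequence is [2, 2, 2, 1, 1, 2, 2]; the two degree-1 vertices 3 and 4 are the ends of a path, so G = P_7. A path has exactly one nontrivial symmetry — reversal — giving Aut(G) of order 2.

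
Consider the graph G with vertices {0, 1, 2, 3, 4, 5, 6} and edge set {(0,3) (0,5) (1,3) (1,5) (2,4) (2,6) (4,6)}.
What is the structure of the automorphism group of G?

D_4 × D_3

G has two connected components, {0, 1, 3, 5} and {2, 4, 6}; each is 2-regular, so G = C_4 ⊔ C_3. No automorphism exchanges components of different sizes, hence Aut(G) is the direct product D_4 × D_3, order 48.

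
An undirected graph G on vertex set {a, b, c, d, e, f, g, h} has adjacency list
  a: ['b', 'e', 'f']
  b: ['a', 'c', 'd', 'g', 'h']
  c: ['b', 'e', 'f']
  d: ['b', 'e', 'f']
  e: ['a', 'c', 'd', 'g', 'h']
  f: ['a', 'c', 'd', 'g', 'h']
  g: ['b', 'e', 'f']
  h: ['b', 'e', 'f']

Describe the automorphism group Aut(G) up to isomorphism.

The vertices split by degree into {b, e, f} (degree 5) and {a, c, d, g, h} (degree 3); every edge runs between the two parts, so G is the complete bipartite graph K_{3,5}. Automorphisms preserve the bipartition setwise (since the parts differ in size) and act as S_3 × S_5 within it; |Aut| = 720.

S_3 × S_5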